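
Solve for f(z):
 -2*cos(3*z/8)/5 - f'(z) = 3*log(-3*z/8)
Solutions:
 f(z) = C1 - 3*z*log(-z) - 3*z*log(3) + 3*z + 9*z*log(2) - 16*sin(3*z/8)/15


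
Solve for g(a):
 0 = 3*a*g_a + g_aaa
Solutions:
 g(a) = C1 + Integral(C2*airyai(-3^(1/3)*a) + C3*airybi(-3^(1/3)*a), a)


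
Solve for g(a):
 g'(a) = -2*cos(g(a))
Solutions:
 g(a) = pi - asin((C1 + exp(4*a))/(C1 - exp(4*a)))
 g(a) = asin((C1 + exp(4*a))/(C1 - exp(4*a)))


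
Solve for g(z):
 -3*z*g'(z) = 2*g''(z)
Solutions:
 g(z) = C1 + C2*erf(sqrt(3)*z/2)


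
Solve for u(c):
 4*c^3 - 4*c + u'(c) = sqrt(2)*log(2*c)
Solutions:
 u(c) = C1 - c^4 + 2*c^2 + sqrt(2)*c*log(c) - sqrt(2)*c + sqrt(2)*c*log(2)


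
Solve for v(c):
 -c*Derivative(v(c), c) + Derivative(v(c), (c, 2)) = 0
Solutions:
 v(c) = C1 + C2*erfi(sqrt(2)*c/2)


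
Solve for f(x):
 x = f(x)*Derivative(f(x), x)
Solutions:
 f(x) = -sqrt(C1 + x^2)
 f(x) = sqrt(C1 + x^2)


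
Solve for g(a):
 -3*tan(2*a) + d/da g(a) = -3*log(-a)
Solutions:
 g(a) = C1 - 3*a*log(-a) + 3*a - 3*log(cos(2*a))/2


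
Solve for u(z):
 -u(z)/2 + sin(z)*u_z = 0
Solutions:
 u(z) = C1*(cos(z) - 1)^(1/4)/(cos(z) + 1)^(1/4)


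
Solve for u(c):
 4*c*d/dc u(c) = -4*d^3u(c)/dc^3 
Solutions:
 u(c) = C1 + Integral(C2*airyai(-c) + C3*airybi(-c), c)


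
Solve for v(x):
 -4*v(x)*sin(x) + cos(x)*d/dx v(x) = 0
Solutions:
 v(x) = C1/cos(x)^4


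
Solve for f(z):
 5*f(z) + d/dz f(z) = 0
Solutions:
 f(z) = C1*exp(-5*z)


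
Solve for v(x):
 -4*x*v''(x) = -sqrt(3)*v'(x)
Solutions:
 v(x) = C1 + C2*x^(sqrt(3)/4 + 1)


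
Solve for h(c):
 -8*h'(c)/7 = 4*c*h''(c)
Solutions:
 h(c) = C1 + C2*c^(5/7)


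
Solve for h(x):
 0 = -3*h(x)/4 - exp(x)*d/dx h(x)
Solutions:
 h(x) = C1*exp(3*exp(-x)/4)


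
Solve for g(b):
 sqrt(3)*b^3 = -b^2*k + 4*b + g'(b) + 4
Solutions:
 g(b) = C1 + sqrt(3)*b^4/4 + b^3*k/3 - 2*b^2 - 4*b


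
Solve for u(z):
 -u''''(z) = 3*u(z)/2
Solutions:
 u(z) = (C1*sin(6^(1/4)*z/2) + C2*cos(6^(1/4)*z/2))*exp(-6^(1/4)*z/2) + (C3*sin(6^(1/4)*z/2) + C4*cos(6^(1/4)*z/2))*exp(6^(1/4)*z/2)


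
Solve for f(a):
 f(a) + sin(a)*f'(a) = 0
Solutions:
 f(a) = C1*sqrt(cos(a) + 1)/sqrt(cos(a) - 1)


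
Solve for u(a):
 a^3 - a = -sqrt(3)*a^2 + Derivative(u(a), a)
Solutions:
 u(a) = C1 + a^4/4 + sqrt(3)*a^3/3 - a^2/2


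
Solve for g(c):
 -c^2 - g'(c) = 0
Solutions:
 g(c) = C1 - c^3/3


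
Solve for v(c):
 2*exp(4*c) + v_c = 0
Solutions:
 v(c) = C1 - exp(4*c)/2


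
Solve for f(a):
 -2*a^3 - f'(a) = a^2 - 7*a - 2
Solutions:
 f(a) = C1 - a^4/2 - a^3/3 + 7*a^2/2 + 2*a


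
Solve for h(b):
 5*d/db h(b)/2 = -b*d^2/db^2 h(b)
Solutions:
 h(b) = C1 + C2/b^(3/2)


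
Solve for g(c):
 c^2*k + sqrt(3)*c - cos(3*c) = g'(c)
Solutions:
 g(c) = C1 + c^3*k/3 + sqrt(3)*c^2/2 - sin(3*c)/3


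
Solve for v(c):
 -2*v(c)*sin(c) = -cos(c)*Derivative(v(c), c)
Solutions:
 v(c) = C1/cos(c)^2


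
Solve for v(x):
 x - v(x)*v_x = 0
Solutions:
 v(x) = -sqrt(C1 + x^2)
 v(x) = sqrt(C1 + x^2)


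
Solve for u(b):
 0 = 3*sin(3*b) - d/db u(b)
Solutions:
 u(b) = C1 - cos(3*b)


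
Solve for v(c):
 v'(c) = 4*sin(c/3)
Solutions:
 v(c) = C1 - 12*cos(c/3)


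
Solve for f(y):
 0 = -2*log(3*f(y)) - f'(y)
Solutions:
 Integral(1/(log(_y) + log(3)), (_y, f(y)))/2 = C1 - y


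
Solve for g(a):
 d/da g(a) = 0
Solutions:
 g(a) = C1


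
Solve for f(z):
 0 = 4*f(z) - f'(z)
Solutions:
 f(z) = C1*exp(4*z)


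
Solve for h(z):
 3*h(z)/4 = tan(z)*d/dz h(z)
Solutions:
 h(z) = C1*sin(z)^(3/4)


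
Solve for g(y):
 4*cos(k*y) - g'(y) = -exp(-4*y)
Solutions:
 g(y) = C1 - exp(-4*y)/4 + 4*sin(k*y)/k


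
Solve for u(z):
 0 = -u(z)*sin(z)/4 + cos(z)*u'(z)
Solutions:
 u(z) = C1/cos(z)^(1/4)


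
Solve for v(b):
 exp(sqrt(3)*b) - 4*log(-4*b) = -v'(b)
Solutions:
 v(b) = C1 + 4*b*log(-b) + 4*b*(-1 + 2*log(2)) - sqrt(3)*exp(sqrt(3)*b)/3


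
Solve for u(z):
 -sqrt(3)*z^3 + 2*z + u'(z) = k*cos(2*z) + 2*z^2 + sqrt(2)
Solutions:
 u(z) = C1 + k*sin(2*z)/2 + sqrt(3)*z^4/4 + 2*z^3/3 - z^2 + sqrt(2)*z


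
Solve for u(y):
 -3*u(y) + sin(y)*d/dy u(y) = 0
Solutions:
 u(y) = C1*(cos(y) - 1)^(3/2)/(cos(y) + 1)^(3/2)


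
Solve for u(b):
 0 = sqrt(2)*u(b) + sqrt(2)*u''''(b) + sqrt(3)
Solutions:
 u(b) = (C1*sin(sqrt(2)*b/2) + C2*cos(sqrt(2)*b/2))*exp(-sqrt(2)*b/2) + (C3*sin(sqrt(2)*b/2) + C4*cos(sqrt(2)*b/2))*exp(sqrt(2)*b/2) - sqrt(6)/2


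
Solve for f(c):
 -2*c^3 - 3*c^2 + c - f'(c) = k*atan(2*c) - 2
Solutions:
 f(c) = C1 - c^4/2 - c^3 + c^2/2 + 2*c - k*(c*atan(2*c) - log(4*c^2 + 1)/4)


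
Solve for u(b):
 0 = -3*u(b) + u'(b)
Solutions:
 u(b) = C1*exp(3*b)


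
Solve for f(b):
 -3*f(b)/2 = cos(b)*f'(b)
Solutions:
 f(b) = C1*(sin(b) - 1)^(3/4)/(sin(b) + 1)^(3/4)


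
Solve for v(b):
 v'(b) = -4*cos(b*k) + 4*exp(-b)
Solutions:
 v(b) = C1 - 4*exp(-b) - 4*sin(b*k)/k


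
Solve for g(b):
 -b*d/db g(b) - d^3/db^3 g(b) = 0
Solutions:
 g(b) = C1 + Integral(C2*airyai(-b) + C3*airybi(-b), b)


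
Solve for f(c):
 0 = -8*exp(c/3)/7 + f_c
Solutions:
 f(c) = C1 + 24*exp(c/3)/7


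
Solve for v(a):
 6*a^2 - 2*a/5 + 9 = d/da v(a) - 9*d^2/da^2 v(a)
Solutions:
 v(a) = C1 + C2*exp(a/9) + 2*a^3 + 269*a^2/5 + 4887*a/5


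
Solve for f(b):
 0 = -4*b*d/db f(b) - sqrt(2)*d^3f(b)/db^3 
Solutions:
 f(b) = C1 + Integral(C2*airyai(-sqrt(2)*b) + C3*airybi(-sqrt(2)*b), b)


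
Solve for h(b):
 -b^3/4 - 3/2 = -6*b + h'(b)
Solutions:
 h(b) = C1 - b^4/16 + 3*b^2 - 3*b/2


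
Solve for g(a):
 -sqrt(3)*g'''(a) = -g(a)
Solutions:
 g(a) = C3*exp(3^(5/6)*a/3) + (C1*sin(3^(1/3)*a/2) + C2*cos(3^(1/3)*a/2))*exp(-3^(5/6)*a/6)


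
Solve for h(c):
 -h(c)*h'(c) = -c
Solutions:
 h(c) = -sqrt(C1 + c^2)
 h(c) = sqrt(C1 + c^2)


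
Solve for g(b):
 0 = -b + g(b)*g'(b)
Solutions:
 g(b) = -sqrt(C1 + b^2)
 g(b) = sqrt(C1 + b^2)


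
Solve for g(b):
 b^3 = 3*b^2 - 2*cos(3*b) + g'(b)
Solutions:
 g(b) = C1 + b^4/4 - b^3 + 2*sin(3*b)/3


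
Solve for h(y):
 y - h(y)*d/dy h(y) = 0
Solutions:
 h(y) = -sqrt(C1 + y^2)
 h(y) = sqrt(C1 + y^2)


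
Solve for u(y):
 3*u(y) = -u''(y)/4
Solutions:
 u(y) = C1*sin(2*sqrt(3)*y) + C2*cos(2*sqrt(3)*y)


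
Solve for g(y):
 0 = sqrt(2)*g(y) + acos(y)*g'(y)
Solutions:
 g(y) = C1*exp(-sqrt(2)*Integral(1/acos(y), y))


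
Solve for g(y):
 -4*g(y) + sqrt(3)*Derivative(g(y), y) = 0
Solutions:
 g(y) = C1*exp(4*sqrt(3)*y/3)


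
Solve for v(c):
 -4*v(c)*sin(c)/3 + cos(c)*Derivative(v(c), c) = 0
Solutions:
 v(c) = C1/cos(c)^(4/3)


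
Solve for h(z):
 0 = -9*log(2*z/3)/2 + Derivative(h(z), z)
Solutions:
 h(z) = C1 + 9*z*log(z)/2 - 9*z*log(3)/2 - 9*z/2 + 9*z*log(2)/2


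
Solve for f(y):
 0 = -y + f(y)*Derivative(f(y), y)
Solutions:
 f(y) = -sqrt(C1 + y^2)
 f(y) = sqrt(C1 + y^2)


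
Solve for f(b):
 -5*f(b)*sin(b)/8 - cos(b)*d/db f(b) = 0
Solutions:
 f(b) = C1*cos(b)^(5/8)


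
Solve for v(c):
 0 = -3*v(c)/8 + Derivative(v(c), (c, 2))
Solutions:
 v(c) = C1*exp(-sqrt(6)*c/4) + C2*exp(sqrt(6)*c/4)


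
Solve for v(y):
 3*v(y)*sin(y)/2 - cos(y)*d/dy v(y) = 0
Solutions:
 v(y) = C1/cos(y)^(3/2)


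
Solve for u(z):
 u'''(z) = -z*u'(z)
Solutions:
 u(z) = C1 + Integral(C2*airyai(-z) + C3*airybi(-z), z)


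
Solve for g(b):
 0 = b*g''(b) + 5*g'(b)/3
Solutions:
 g(b) = C1 + C2/b^(2/3)


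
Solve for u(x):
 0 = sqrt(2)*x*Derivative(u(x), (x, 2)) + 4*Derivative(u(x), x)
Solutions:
 u(x) = C1 + C2*x^(1 - 2*sqrt(2))


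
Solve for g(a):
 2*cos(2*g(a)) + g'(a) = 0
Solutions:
 g(a) = -asin((C1 + exp(8*a))/(C1 - exp(8*a)))/2 + pi/2
 g(a) = asin((C1 + exp(8*a))/(C1 - exp(8*a)))/2


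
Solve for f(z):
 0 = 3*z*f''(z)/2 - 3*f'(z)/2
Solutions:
 f(z) = C1 + C2*z^2


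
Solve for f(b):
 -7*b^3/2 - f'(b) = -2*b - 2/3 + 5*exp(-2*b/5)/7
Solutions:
 f(b) = C1 - 7*b^4/8 + b^2 + 2*b/3 + 25*exp(-2*b/5)/14


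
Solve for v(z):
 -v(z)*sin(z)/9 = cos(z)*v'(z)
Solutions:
 v(z) = C1*cos(z)^(1/9)


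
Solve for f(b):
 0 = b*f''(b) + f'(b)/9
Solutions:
 f(b) = C1 + C2*b^(8/9)


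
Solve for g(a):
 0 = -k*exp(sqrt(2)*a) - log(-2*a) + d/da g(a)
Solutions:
 g(a) = C1 + a*log(-a) + a*(-1 + log(2)) + sqrt(2)*k*exp(sqrt(2)*a)/2


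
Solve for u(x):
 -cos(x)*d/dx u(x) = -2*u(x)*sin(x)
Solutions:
 u(x) = C1/cos(x)^2


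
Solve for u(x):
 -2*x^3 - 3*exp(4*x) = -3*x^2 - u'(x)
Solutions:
 u(x) = C1 + x^4/2 - x^3 + 3*exp(4*x)/4


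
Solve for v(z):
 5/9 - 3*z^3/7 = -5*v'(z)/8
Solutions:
 v(z) = C1 + 6*z^4/35 - 8*z/9


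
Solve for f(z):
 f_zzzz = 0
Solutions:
 f(z) = C1 + C2*z + C3*z^2 + C4*z^3


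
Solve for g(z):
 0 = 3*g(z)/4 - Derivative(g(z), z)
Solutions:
 g(z) = C1*exp(3*z/4)


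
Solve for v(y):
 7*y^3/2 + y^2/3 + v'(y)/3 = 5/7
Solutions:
 v(y) = C1 - 21*y^4/8 - y^3/3 + 15*y/7


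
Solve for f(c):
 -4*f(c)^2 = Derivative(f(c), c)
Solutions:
 f(c) = 1/(C1 + 4*c)


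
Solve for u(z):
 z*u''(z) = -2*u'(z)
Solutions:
 u(z) = C1 + C2/z


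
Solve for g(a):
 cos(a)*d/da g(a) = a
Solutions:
 g(a) = C1 + Integral(a/cos(a), a)


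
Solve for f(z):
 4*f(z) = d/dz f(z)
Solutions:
 f(z) = C1*exp(4*z)


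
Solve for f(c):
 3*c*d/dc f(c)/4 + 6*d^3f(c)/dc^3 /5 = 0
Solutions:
 f(c) = C1 + Integral(C2*airyai(-5^(1/3)*c/2) + C3*airybi(-5^(1/3)*c/2), c)


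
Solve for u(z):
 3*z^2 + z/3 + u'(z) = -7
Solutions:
 u(z) = C1 - z^3 - z^2/6 - 7*z


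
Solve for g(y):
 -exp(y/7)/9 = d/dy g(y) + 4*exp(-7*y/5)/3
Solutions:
 g(y) = C1 - 7*exp(y/7)/9 + 20*exp(-7*y/5)/21


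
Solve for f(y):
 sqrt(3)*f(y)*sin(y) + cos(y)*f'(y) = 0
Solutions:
 f(y) = C1*cos(y)^(sqrt(3))


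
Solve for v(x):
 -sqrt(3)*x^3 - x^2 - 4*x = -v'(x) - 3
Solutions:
 v(x) = C1 + sqrt(3)*x^4/4 + x^3/3 + 2*x^2 - 3*x


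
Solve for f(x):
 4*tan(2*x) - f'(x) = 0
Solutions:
 f(x) = C1 - 2*log(cos(2*x))


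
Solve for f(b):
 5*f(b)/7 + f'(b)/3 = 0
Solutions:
 f(b) = C1*exp(-15*b/7)


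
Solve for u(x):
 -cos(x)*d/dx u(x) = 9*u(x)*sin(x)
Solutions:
 u(x) = C1*cos(x)^9


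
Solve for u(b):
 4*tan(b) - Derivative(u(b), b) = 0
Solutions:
 u(b) = C1 - 4*log(cos(b))


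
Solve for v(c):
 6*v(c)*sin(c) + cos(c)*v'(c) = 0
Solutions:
 v(c) = C1*cos(c)^6


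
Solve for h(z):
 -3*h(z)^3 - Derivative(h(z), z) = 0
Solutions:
 h(z) = -sqrt(2)*sqrt(-1/(C1 - 3*z))/2
 h(z) = sqrt(2)*sqrt(-1/(C1 - 3*z))/2


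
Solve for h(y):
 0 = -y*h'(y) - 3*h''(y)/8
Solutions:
 h(y) = C1 + C2*erf(2*sqrt(3)*y/3)


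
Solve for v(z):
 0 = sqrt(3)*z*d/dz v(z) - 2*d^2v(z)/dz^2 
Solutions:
 v(z) = C1 + C2*erfi(3^(1/4)*z/2)


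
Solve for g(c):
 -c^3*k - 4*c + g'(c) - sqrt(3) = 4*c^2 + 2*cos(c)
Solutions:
 g(c) = C1 + c^4*k/4 + 4*c^3/3 + 2*c^2 + sqrt(3)*c + 2*sin(c)


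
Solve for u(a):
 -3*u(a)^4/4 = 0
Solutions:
 u(a) = 0


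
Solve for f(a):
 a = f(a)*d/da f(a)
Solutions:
 f(a) = -sqrt(C1 + a^2)
 f(a) = sqrt(C1 + a^2)


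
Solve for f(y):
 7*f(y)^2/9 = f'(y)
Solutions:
 f(y) = -9/(C1 + 7*y)


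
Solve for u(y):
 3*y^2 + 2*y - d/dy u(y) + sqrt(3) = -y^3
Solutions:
 u(y) = C1 + y^4/4 + y^3 + y^2 + sqrt(3)*y


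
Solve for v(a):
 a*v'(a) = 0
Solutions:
 v(a) = C1


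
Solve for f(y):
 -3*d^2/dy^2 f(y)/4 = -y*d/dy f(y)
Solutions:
 f(y) = C1 + C2*erfi(sqrt(6)*y/3)


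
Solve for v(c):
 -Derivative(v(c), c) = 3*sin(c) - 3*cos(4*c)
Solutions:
 v(c) = C1 + 3*sin(4*c)/4 + 3*cos(c)


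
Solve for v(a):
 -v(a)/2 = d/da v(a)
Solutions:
 v(a) = C1*exp(-a/2)


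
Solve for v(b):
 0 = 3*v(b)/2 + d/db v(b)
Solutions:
 v(b) = C1*exp(-3*b/2)


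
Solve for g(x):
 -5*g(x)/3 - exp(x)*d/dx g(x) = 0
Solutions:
 g(x) = C1*exp(5*exp(-x)/3)


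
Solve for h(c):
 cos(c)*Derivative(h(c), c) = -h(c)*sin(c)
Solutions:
 h(c) = C1*cos(c)


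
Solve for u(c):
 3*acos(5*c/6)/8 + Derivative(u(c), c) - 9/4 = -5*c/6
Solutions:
 u(c) = C1 - 5*c^2/12 - 3*c*acos(5*c/6)/8 + 9*c/4 + 3*sqrt(36 - 25*c^2)/40


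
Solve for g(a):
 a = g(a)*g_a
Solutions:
 g(a) = -sqrt(C1 + a^2)
 g(a) = sqrt(C1 + a^2)


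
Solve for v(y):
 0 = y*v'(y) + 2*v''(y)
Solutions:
 v(y) = C1 + C2*erf(y/2)


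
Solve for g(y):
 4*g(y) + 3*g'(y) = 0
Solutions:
 g(y) = C1*exp(-4*y/3)


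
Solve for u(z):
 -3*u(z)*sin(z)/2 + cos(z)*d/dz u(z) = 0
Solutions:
 u(z) = C1/cos(z)^(3/2)


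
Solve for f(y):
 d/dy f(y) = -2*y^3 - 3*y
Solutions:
 f(y) = C1 - y^4/2 - 3*y^2/2


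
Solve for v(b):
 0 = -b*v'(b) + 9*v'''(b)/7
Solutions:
 v(b) = C1 + Integral(C2*airyai(21^(1/3)*b/3) + C3*airybi(21^(1/3)*b/3), b)


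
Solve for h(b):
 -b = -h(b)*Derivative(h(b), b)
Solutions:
 h(b) = -sqrt(C1 + b^2)
 h(b) = sqrt(C1 + b^2)


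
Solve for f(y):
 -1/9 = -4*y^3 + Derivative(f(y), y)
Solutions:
 f(y) = C1 + y^4 - y/9


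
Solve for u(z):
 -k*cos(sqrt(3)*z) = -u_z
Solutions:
 u(z) = C1 + sqrt(3)*k*sin(sqrt(3)*z)/3


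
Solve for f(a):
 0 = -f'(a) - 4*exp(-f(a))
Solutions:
 f(a) = log(C1 - 4*a)


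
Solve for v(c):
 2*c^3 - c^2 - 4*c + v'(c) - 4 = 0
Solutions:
 v(c) = C1 - c^4/2 + c^3/3 + 2*c^2 + 4*c


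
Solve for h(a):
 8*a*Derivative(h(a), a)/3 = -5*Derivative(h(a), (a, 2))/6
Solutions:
 h(a) = C1 + C2*erf(2*sqrt(10)*a/5)


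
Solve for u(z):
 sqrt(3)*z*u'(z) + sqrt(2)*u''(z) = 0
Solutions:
 u(z) = C1 + C2*erf(6^(1/4)*z/2)


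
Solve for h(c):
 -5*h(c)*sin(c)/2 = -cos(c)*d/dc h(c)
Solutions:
 h(c) = C1/cos(c)^(5/2)


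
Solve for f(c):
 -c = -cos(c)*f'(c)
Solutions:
 f(c) = C1 + Integral(c/cos(c), c)


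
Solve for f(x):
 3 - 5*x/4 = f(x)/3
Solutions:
 f(x) = 9 - 15*x/4


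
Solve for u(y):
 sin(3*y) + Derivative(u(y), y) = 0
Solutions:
 u(y) = C1 + cos(3*y)/3


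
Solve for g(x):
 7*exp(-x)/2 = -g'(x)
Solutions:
 g(x) = C1 + 7*exp(-x)/2


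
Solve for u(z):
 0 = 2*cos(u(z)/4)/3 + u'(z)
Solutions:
 2*z/3 - 2*log(sin(u(z)/4) - 1) + 2*log(sin(u(z)/4) + 1) = C1


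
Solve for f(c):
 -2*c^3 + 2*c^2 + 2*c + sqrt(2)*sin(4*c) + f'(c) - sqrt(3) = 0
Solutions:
 f(c) = C1 + c^4/2 - 2*c^3/3 - c^2 + sqrt(3)*c + sqrt(2)*cos(4*c)/4


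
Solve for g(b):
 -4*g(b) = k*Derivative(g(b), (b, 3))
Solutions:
 g(b) = C1*exp(2^(2/3)*b*(-1/k)^(1/3)) + C2*exp(2^(2/3)*b*(-1/k)^(1/3)*(-1 + sqrt(3)*I)/2) + C3*exp(-2^(2/3)*b*(-1/k)^(1/3)*(1 + sqrt(3)*I)/2)


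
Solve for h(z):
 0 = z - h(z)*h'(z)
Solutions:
 h(z) = -sqrt(C1 + z^2)
 h(z) = sqrt(C1 + z^2)


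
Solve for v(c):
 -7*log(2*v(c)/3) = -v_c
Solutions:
 -Integral(1/(log(_y) - log(3) + log(2)), (_y, v(c)))/7 = C1 - c


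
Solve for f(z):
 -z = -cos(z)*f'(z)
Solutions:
 f(z) = C1 + Integral(z/cos(z), z)


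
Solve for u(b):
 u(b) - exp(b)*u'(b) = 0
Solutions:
 u(b) = C1*exp(-exp(-b))


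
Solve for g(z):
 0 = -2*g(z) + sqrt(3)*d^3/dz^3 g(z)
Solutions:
 g(z) = C3*exp(2^(1/3)*3^(5/6)*z/3) + (C1*sin(6^(1/3)*z/2) + C2*cos(6^(1/3)*z/2))*exp(-2^(1/3)*3^(5/6)*z/6)


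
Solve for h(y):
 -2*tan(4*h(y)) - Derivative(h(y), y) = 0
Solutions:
 h(y) = -asin(C1*exp(-8*y))/4 + pi/4
 h(y) = asin(C1*exp(-8*y))/4


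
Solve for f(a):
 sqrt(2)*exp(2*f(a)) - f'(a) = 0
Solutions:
 f(a) = log(-sqrt(-1/(C1 + sqrt(2)*a))) - log(2)/2
 f(a) = log(-1/(C1 + sqrt(2)*a))/2 - log(2)/2


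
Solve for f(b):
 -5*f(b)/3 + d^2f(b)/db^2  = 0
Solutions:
 f(b) = C1*exp(-sqrt(15)*b/3) + C2*exp(sqrt(15)*b/3)


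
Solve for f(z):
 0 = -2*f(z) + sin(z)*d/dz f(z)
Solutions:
 f(z) = C1*(cos(z) - 1)/(cos(z) + 1)


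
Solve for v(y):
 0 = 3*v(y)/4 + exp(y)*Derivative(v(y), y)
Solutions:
 v(y) = C1*exp(3*exp(-y)/4)


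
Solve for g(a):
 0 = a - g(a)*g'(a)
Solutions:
 g(a) = -sqrt(C1 + a^2)
 g(a) = sqrt(C1 + a^2)


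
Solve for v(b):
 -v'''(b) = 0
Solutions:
 v(b) = C1 + C2*b + C3*b^2


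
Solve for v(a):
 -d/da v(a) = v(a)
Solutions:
 v(a) = C1*exp(-a)


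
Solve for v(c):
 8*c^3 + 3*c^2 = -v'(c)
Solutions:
 v(c) = C1 - 2*c^4 - c^3


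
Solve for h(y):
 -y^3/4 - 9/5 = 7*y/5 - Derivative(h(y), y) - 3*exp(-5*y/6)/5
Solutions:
 h(y) = C1 + y^4/16 + 7*y^2/10 + 9*y/5 + 18*exp(-5*y/6)/25


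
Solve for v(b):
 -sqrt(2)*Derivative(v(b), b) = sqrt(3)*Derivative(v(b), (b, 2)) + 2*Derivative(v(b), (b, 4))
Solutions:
 v(b) = C1 + C2*exp(sqrt(2)*b*(-3^(5/6)/(3 + sqrt(sqrt(3) + 9))^(1/3) + 3^(2/3)*(3 + sqrt(sqrt(3) + 9))^(1/3))/12)*sin(sqrt(2)*b*(3^(1/3)/(3 + sqrt(sqrt(3) + 9))^(1/3) + 3^(1/6)*(3 + sqrt(sqrt(3) + 9))^(1/3))/4) + C3*exp(sqrt(2)*b*(-3^(5/6)/(3 + sqrt(sqrt(3) + 9))^(1/3) + 3^(2/3)*(3 + sqrt(sqrt(3) + 9))^(1/3))/12)*cos(sqrt(2)*b*(3^(1/3)/(3 + sqrt(sqrt(3) + 9))^(1/3) + 3^(1/6)*(3 + sqrt(sqrt(3) + 9))^(1/3))/4) + C4*exp(-sqrt(2)*b*(-3^(5/6)/(3 + sqrt(sqrt(3) + 9))^(1/3) + 3^(2/3)*(3 + sqrt(sqrt(3) + 9))^(1/3))/6)


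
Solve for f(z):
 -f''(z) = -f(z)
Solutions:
 f(z) = C1*exp(-z) + C2*exp(z)


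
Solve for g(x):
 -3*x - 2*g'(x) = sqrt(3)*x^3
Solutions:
 g(x) = C1 - sqrt(3)*x^4/8 - 3*x^2/4


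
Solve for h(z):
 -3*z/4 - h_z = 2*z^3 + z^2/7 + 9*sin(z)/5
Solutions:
 h(z) = C1 - z^4/2 - z^3/21 - 3*z^2/8 + 9*cos(z)/5


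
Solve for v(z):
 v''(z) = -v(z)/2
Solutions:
 v(z) = C1*sin(sqrt(2)*z/2) + C2*cos(sqrt(2)*z/2)


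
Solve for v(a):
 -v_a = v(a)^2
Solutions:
 v(a) = 1/(C1 + a)


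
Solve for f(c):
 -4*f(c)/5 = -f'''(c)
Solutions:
 f(c) = C3*exp(10^(2/3)*c/5) + (C1*sin(10^(2/3)*sqrt(3)*c/10) + C2*cos(10^(2/3)*sqrt(3)*c/10))*exp(-10^(2/3)*c/10)


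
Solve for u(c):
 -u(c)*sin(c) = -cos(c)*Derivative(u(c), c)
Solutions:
 u(c) = C1/cos(c)


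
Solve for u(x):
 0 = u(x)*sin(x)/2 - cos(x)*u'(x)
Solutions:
 u(x) = C1/sqrt(cos(x))


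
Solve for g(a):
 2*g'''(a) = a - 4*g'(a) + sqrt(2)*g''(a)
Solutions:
 g(a) = C1 + a^2/8 + sqrt(2)*a/16 + (C2*sin(sqrt(30)*a/4) + C3*cos(sqrt(30)*a/4))*exp(sqrt(2)*a/4)


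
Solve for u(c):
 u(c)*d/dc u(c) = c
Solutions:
 u(c) = -sqrt(C1 + c^2)
 u(c) = sqrt(C1 + c^2)


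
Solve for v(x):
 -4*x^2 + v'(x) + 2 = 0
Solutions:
 v(x) = C1 + 4*x^3/3 - 2*x


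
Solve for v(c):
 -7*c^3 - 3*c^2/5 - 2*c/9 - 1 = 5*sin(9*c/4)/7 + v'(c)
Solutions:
 v(c) = C1 - 7*c^4/4 - c^3/5 - c^2/9 - c + 20*cos(9*c/4)/63


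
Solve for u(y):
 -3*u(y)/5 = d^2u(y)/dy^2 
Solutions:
 u(y) = C1*sin(sqrt(15)*y/5) + C2*cos(sqrt(15)*y/5)


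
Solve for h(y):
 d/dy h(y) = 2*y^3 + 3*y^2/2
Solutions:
 h(y) = C1 + y^4/2 + y^3/2


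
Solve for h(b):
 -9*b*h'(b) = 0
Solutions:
 h(b) = C1


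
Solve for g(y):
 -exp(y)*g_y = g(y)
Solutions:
 g(y) = C1*exp(exp(-y))


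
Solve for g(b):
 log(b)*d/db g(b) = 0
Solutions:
 g(b) = C1


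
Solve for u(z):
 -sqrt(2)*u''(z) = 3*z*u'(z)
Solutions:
 u(z) = C1 + C2*erf(2^(1/4)*sqrt(3)*z/2)


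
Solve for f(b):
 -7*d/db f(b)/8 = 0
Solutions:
 f(b) = C1


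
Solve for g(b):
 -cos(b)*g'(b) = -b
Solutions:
 g(b) = C1 + Integral(b/cos(b), b)


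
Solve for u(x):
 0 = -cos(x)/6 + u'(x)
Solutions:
 u(x) = C1 + sin(x)/6


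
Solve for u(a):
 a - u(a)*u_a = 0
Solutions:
 u(a) = -sqrt(C1 + a^2)
 u(a) = sqrt(C1 + a^2)


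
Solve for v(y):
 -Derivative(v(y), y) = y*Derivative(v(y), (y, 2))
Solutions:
 v(y) = C1 + C2*log(y)


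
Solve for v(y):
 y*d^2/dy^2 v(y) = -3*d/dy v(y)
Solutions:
 v(y) = C1 + C2/y^2


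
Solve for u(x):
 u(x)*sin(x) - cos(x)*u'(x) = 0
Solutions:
 u(x) = C1/cos(x)


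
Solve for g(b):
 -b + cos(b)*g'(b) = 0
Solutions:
 g(b) = C1 + Integral(b/cos(b), b)


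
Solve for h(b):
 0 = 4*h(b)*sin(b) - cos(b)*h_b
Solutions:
 h(b) = C1/cos(b)^4


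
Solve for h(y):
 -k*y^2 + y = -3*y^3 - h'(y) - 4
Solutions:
 h(y) = C1 + k*y^3/3 - 3*y^4/4 - y^2/2 - 4*y


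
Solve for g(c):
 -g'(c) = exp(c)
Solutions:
 g(c) = C1 - exp(c)


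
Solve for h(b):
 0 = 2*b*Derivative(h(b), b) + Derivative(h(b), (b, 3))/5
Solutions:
 h(b) = C1 + Integral(C2*airyai(-10^(1/3)*b) + C3*airybi(-10^(1/3)*b), b)


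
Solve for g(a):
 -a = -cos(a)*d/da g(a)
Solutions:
 g(a) = C1 + Integral(a/cos(a), a)


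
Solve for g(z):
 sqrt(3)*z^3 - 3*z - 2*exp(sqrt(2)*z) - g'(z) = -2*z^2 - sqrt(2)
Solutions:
 g(z) = C1 + sqrt(3)*z^4/4 + 2*z^3/3 - 3*z^2/2 + sqrt(2)*z - sqrt(2)*exp(sqrt(2)*z)


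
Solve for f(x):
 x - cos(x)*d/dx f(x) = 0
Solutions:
 f(x) = C1 + Integral(x/cos(x), x)


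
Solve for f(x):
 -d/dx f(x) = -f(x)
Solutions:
 f(x) = C1*exp(x)


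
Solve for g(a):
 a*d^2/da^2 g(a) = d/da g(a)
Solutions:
 g(a) = C1 + C2*a^2


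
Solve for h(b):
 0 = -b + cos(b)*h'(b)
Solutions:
 h(b) = C1 + Integral(b/cos(b), b)


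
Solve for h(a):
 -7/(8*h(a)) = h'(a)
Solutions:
 h(a) = -sqrt(C1 - 7*a)/2
 h(a) = sqrt(C1 - 7*a)/2


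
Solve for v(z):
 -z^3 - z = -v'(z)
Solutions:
 v(z) = C1 + z^4/4 + z^2/2


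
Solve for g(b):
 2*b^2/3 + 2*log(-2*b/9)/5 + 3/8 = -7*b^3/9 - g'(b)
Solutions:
 g(b) = C1 - 7*b^4/36 - 2*b^3/9 - 2*b*log(-b)/5 + b*(-16*log(2) + 1 + 32*log(3))/40


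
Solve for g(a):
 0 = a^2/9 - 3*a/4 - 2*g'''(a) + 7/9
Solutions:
 g(a) = C1 + C2*a + C3*a^2 + a^5/1080 - a^4/64 + 7*a^3/108


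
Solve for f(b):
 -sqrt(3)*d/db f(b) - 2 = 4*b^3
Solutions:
 f(b) = C1 - sqrt(3)*b^4/3 - 2*sqrt(3)*b/3


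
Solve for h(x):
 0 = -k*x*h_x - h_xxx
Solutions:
 h(x) = C1 + Integral(C2*airyai(x*(-k)^(1/3)) + C3*airybi(x*(-k)^(1/3)), x)


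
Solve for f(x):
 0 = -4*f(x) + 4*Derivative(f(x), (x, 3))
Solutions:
 f(x) = C3*exp(x) + (C1*sin(sqrt(3)*x/2) + C2*cos(sqrt(3)*x/2))*exp(-x/2)


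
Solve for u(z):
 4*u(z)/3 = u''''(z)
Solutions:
 u(z) = C1*exp(-sqrt(2)*3^(3/4)*z/3) + C2*exp(sqrt(2)*3^(3/4)*z/3) + C3*sin(sqrt(2)*3^(3/4)*z/3) + C4*cos(sqrt(2)*3^(3/4)*z/3)


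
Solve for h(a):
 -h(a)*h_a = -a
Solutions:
 h(a) = -sqrt(C1 + a^2)
 h(a) = sqrt(C1 + a^2)


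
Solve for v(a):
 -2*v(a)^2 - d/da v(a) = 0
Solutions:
 v(a) = 1/(C1 + 2*a)


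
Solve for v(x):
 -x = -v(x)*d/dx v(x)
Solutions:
 v(x) = -sqrt(C1 + x^2)
 v(x) = sqrt(C1 + x^2)


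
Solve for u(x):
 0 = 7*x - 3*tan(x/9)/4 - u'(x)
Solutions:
 u(x) = C1 + 7*x^2/2 + 27*log(cos(x/9))/4


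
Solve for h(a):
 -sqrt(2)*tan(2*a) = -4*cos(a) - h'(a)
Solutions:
 h(a) = C1 - sqrt(2)*log(cos(2*a))/2 - 4*sin(a)


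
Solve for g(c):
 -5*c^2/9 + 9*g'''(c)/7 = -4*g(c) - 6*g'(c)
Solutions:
 g(c) = C1*exp(-14^(1/3)*c*(-(3 + sqrt(23))^(1/3) + 14^(1/3)/(3 + sqrt(23))^(1/3))/6)*sin(14^(1/3)*sqrt(3)*c*(14^(1/3)/(3 + sqrt(23))^(1/3) + (3 + sqrt(23))^(1/3))/6) + C2*exp(-14^(1/3)*c*(-(3 + sqrt(23))^(1/3) + 14^(1/3)/(3 + sqrt(23))^(1/3))/6)*cos(14^(1/3)*sqrt(3)*c*(14^(1/3)/(3 + sqrt(23))^(1/3) + (3 + sqrt(23))^(1/3))/6) + C3*exp(14^(1/3)*c*(-(3 + sqrt(23))^(1/3) + 14^(1/3)/(3 + sqrt(23))^(1/3))/3) + 5*c^2/36 - 5*c/12 + 5/8


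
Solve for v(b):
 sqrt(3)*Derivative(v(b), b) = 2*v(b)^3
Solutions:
 v(b) = -sqrt(6)*sqrt(-1/(C1 + 2*sqrt(3)*b))/2
 v(b) = sqrt(6)*sqrt(-1/(C1 + 2*sqrt(3)*b))/2


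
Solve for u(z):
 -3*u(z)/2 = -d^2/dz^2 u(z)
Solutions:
 u(z) = C1*exp(-sqrt(6)*z/2) + C2*exp(sqrt(6)*z/2)


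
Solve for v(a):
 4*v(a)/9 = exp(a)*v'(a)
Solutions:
 v(a) = C1*exp(-4*exp(-a)/9)


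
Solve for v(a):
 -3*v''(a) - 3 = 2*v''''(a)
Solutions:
 v(a) = C1 + C2*a + C3*sin(sqrt(6)*a/2) + C4*cos(sqrt(6)*a/2) - a^2/2


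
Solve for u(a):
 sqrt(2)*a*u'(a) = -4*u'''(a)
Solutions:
 u(a) = C1 + Integral(C2*airyai(-sqrt(2)*a/2) + C3*airybi(-sqrt(2)*a/2), a)


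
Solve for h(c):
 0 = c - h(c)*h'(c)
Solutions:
 h(c) = -sqrt(C1 + c^2)
 h(c) = sqrt(C1 + c^2)


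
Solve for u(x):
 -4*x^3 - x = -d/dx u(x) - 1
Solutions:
 u(x) = C1 + x^4 + x^2/2 - x


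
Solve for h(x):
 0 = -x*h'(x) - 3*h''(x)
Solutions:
 h(x) = C1 + C2*erf(sqrt(6)*x/6)


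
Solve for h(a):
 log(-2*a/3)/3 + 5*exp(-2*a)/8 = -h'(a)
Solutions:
 h(a) = C1 - a*log(-a)/3 + a*(-log(2) + 1 + log(3))/3 + 5*exp(-2*a)/16


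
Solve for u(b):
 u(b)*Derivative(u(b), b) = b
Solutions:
 u(b) = -sqrt(C1 + b^2)
 u(b) = sqrt(C1 + b^2)


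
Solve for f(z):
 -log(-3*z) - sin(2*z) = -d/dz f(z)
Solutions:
 f(z) = C1 + z*log(-z) - z + z*log(3) - cos(2*z)/2


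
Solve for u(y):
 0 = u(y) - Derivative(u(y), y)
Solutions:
 u(y) = C1*exp(y)


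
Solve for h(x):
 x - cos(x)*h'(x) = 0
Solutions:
 h(x) = C1 + Integral(x/cos(x), x)


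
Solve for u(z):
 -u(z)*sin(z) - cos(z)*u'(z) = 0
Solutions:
 u(z) = C1*cos(z)


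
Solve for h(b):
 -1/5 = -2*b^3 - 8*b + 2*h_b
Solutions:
 h(b) = C1 + b^4/4 + 2*b^2 - b/10


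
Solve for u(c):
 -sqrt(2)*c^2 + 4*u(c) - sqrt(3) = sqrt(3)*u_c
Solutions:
 u(c) = C1*exp(4*sqrt(3)*c/3) + sqrt(2)*c^2/4 + sqrt(6)*c/8 + 3*sqrt(2)/32 + sqrt(3)/4


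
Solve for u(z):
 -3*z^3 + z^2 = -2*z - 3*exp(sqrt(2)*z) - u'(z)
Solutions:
 u(z) = C1 + 3*z^4/4 - z^3/3 - z^2 - 3*sqrt(2)*exp(sqrt(2)*z)/2


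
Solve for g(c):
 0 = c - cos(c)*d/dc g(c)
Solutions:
 g(c) = C1 + Integral(c/cos(c), c)


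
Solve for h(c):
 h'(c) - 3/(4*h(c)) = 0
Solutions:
 h(c) = -sqrt(C1 + 6*c)/2
 h(c) = sqrt(C1 + 6*c)/2


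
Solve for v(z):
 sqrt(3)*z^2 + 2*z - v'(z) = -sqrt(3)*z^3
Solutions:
 v(z) = C1 + sqrt(3)*z^4/4 + sqrt(3)*z^3/3 + z^2


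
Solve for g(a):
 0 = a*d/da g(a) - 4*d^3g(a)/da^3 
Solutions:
 g(a) = C1 + Integral(C2*airyai(2^(1/3)*a/2) + C3*airybi(2^(1/3)*a/2), a)


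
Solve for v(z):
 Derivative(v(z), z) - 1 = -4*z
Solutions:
 v(z) = C1 - 2*z^2 + z


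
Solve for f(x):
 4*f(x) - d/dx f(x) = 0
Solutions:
 f(x) = C1*exp(4*x)


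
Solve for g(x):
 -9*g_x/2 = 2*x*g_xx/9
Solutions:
 g(x) = C1 + C2/x^(77/4)


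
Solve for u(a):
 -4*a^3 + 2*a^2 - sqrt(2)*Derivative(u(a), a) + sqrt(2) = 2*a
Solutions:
 u(a) = C1 - sqrt(2)*a^4/2 + sqrt(2)*a^3/3 - sqrt(2)*a^2/2 + a


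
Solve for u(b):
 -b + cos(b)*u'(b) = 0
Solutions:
 u(b) = C1 + Integral(b/cos(b), b)


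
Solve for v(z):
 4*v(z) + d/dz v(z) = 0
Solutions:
 v(z) = C1*exp(-4*z)


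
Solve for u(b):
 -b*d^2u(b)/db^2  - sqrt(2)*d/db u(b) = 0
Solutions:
 u(b) = C1 + C2*b^(1 - sqrt(2))


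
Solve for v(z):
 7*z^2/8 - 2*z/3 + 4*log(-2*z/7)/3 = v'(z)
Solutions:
 v(z) = C1 + 7*z^3/24 - z^2/3 + 4*z*log(-z)/3 + 4*z*(-log(7) - 1 + log(2))/3


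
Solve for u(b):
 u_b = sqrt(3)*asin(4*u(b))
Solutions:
 Integral(1/asin(4*_y), (_y, u(b))) = C1 + sqrt(3)*b


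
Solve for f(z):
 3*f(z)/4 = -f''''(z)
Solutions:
 f(z) = (C1*sin(3^(1/4)*z/2) + C2*cos(3^(1/4)*z/2))*exp(-3^(1/4)*z/2) + (C3*sin(3^(1/4)*z/2) + C4*cos(3^(1/4)*z/2))*exp(3^(1/4)*z/2)


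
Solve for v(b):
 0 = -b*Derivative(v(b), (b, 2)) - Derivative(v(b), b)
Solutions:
 v(b) = C1 + C2*log(b)


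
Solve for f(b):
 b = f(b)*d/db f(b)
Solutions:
 f(b) = -sqrt(C1 + b^2)
 f(b) = sqrt(C1 + b^2)


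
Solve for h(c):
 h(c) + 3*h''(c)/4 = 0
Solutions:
 h(c) = C1*sin(2*sqrt(3)*c/3) + C2*cos(2*sqrt(3)*c/3)


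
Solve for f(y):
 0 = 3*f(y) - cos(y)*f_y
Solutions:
 f(y) = C1*(sin(y) + 1)^(3/2)/(sin(y) - 1)^(3/2)


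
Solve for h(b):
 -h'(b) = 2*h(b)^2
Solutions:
 h(b) = 1/(C1 + 2*b)


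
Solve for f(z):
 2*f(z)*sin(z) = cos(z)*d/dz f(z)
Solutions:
 f(z) = C1/cos(z)^2


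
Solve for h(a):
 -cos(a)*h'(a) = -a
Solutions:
 h(a) = C1 + Integral(a/cos(a), a)


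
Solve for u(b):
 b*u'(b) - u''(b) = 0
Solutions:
 u(b) = C1 + C2*erfi(sqrt(2)*b/2)


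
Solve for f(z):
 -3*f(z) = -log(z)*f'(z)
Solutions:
 f(z) = C1*exp(3*li(z))


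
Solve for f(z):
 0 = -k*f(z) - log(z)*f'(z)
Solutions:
 f(z) = C1*exp(-k*li(z))


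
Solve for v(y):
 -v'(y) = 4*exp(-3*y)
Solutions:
 v(y) = C1 + 4*exp(-3*y)/3


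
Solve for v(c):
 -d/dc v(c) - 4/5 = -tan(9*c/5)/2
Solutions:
 v(c) = C1 - 4*c/5 - 5*log(cos(9*c/5))/18


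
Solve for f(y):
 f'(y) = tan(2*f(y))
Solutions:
 f(y) = -asin(C1*exp(2*y))/2 + pi/2
 f(y) = asin(C1*exp(2*y))/2


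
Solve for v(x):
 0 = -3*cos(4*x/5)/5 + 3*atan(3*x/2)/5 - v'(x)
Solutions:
 v(x) = C1 + 3*x*atan(3*x/2)/5 - log(9*x^2 + 4)/5 - 3*sin(4*x/5)/4


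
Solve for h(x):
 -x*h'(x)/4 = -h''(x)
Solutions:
 h(x) = C1 + C2*erfi(sqrt(2)*x/4)


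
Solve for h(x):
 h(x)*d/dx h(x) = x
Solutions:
 h(x) = -sqrt(C1 + x^2)
 h(x) = sqrt(C1 + x^2)


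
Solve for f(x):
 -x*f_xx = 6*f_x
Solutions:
 f(x) = C1 + C2/x^5


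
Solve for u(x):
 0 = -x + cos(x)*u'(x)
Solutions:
 u(x) = C1 + Integral(x/cos(x), x)


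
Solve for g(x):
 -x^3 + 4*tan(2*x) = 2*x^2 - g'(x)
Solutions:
 g(x) = C1 + x^4/4 + 2*x^3/3 + 2*log(cos(2*x))


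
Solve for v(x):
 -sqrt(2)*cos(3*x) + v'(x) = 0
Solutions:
 v(x) = C1 + sqrt(2)*sin(3*x)/3


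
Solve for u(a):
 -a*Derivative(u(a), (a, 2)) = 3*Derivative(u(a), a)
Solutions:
 u(a) = C1 + C2/a^2


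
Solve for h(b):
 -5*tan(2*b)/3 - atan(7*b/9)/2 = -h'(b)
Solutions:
 h(b) = C1 + b*atan(7*b/9)/2 - 9*log(49*b^2 + 81)/28 - 5*log(cos(2*b))/6


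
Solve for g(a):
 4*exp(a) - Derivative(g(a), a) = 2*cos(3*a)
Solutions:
 g(a) = C1 + 4*exp(a) - 2*sin(3*a)/3


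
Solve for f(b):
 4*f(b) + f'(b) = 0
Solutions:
 f(b) = C1*exp(-4*b)


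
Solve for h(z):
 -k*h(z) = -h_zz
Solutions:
 h(z) = C1*exp(-sqrt(k)*z) + C2*exp(sqrt(k)*z)


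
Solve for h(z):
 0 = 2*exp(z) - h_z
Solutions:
 h(z) = C1 + 2*exp(z)


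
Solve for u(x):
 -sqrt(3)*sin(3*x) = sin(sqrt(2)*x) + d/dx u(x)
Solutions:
 u(x) = C1 + sqrt(3)*cos(3*x)/3 + sqrt(2)*cos(sqrt(2)*x)/2


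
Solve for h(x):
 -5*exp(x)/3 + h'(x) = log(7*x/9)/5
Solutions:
 h(x) = C1 + x*log(x)/5 + x*(-2*log(3) - 1 + log(7))/5 + 5*exp(x)/3


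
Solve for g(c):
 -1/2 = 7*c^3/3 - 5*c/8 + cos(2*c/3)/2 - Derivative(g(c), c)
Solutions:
 g(c) = C1 + 7*c^4/12 - 5*c^2/16 + c/2 + 3*sin(2*c/3)/4


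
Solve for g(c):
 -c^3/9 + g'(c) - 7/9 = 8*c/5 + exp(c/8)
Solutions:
 g(c) = C1 + c^4/36 + 4*c^2/5 + 7*c/9 + 8*exp(c/8)


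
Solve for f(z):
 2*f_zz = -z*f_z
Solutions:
 f(z) = C1 + C2*erf(z/2)


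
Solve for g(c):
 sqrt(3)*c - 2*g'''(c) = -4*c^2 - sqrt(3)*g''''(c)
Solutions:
 g(c) = C1 + C2*c + C3*c^2 + C4*exp(2*sqrt(3)*c/3) + c^5/30 + 5*sqrt(3)*c^4/48 + 5*c^3/8


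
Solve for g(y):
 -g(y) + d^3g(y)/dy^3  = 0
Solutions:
 g(y) = C3*exp(y) + (C1*sin(sqrt(3)*y/2) + C2*cos(sqrt(3)*y/2))*exp(-y/2)


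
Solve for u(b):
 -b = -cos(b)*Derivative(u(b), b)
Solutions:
 u(b) = C1 + Integral(b/cos(b), b)


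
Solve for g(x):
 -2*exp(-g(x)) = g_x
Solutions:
 g(x) = log(C1 - 2*x)


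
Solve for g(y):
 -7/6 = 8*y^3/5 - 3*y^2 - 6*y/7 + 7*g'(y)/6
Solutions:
 g(y) = C1 - 12*y^4/35 + 6*y^3/7 + 18*y^2/49 - y


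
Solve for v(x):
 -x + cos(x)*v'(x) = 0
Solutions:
 v(x) = C1 + Integral(x/cos(x), x)


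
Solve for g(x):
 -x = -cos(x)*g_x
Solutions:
 g(x) = C1 + Integral(x/cos(x), x)


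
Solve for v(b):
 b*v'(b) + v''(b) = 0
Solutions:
 v(b) = C1 + C2*erf(sqrt(2)*b/2)


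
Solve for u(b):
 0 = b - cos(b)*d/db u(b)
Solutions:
 u(b) = C1 + Integral(b/cos(b), b)


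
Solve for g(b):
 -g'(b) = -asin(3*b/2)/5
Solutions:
 g(b) = C1 + b*asin(3*b/2)/5 + sqrt(4 - 9*b^2)/15


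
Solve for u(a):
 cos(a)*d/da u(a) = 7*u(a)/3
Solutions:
 u(a) = C1*(sin(a) + 1)^(7/6)/(sin(a) - 1)^(7/6)


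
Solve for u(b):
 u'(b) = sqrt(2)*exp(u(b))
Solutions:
 u(b) = log(-1/(C1 + sqrt(2)*b))


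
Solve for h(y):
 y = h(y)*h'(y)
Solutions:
 h(y) = -sqrt(C1 + y^2)
 h(y) = sqrt(C1 + y^2)


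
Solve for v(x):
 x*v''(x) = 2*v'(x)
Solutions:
 v(x) = C1 + C2*x^3


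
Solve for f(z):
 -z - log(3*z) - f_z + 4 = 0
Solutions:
 f(z) = C1 - z^2/2 - z*log(z) - z*log(3) + 5*z


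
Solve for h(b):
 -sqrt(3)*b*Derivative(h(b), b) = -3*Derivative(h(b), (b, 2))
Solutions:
 h(b) = C1 + C2*erfi(sqrt(2)*3^(3/4)*b/6)


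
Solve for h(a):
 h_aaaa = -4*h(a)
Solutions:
 h(a) = (C1*sin(a) + C2*cos(a))*exp(-a) + (C3*sin(a) + C4*cos(a))*exp(a)


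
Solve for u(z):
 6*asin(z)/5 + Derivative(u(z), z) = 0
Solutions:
 u(z) = C1 - 6*z*asin(z)/5 - 6*sqrt(1 - z^2)/5


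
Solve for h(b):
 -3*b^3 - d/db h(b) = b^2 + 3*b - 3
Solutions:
 h(b) = C1 - 3*b^4/4 - b^3/3 - 3*b^2/2 + 3*b


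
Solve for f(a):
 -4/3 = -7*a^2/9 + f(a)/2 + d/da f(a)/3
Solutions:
 f(a) = C1*exp(-3*a/2) + 14*a^2/9 - 56*a/27 - 104/81


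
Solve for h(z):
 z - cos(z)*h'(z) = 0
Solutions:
 h(z) = C1 + Integral(z/cos(z), z)


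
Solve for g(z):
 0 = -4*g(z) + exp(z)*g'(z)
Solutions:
 g(z) = C1*exp(-4*exp(-z))


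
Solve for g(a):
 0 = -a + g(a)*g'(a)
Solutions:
 g(a) = -sqrt(C1 + a^2)
 g(a) = sqrt(C1 + a^2)


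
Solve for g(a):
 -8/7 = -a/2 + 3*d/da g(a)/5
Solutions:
 g(a) = C1 + 5*a^2/12 - 40*a/21


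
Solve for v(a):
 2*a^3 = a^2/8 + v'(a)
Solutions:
 v(a) = C1 + a^4/2 - a^3/24


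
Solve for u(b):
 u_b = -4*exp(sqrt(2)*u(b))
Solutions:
 u(b) = sqrt(2)*(2*log(1/(C1 + 4*b)) - log(2))/4


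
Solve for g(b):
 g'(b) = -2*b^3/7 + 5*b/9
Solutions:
 g(b) = C1 - b^4/14 + 5*b^2/18


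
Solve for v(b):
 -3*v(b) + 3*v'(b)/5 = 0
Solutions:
 v(b) = C1*exp(5*b)


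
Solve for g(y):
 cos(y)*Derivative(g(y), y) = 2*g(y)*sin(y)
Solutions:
 g(y) = C1/cos(y)^2


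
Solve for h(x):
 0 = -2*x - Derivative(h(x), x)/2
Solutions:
 h(x) = C1 - 2*x^2


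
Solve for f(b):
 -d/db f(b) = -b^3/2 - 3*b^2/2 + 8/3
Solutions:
 f(b) = C1 + b^4/8 + b^3/2 - 8*b/3


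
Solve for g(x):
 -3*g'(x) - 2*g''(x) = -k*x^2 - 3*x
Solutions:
 g(x) = C1 + C2*exp(-3*x/2) + k*x^3/9 - 2*k*x^2/9 + 8*k*x/27 + x^2/2 - 2*x/3


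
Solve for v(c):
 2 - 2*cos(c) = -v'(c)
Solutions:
 v(c) = C1 - 2*c + 2*sin(c)


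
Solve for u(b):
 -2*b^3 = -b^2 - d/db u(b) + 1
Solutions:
 u(b) = C1 + b^4/2 - b^3/3 + b


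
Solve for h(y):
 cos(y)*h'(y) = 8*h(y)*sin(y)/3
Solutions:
 h(y) = C1/cos(y)^(8/3)


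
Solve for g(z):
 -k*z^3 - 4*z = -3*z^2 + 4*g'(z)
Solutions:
 g(z) = C1 - k*z^4/16 + z^3/4 - z^2/2


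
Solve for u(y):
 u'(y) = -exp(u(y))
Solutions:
 u(y) = log(1/(C1 + y))


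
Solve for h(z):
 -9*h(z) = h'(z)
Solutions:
 h(z) = C1*exp(-9*z)


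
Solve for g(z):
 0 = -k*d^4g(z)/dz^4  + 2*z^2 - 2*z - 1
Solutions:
 g(z) = C1 + C2*z + C3*z^2 + C4*z^3 + z^6/(180*k) - z^5/(60*k) - z^4/(24*k)


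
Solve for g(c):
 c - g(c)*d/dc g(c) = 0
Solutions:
 g(c) = -sqrt(C1 + c^2)
 g(c) = sqrt(C1 + c^2)


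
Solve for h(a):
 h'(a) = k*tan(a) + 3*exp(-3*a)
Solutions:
 h(a) = C1 + k*log(tan(a)^2 + 1)/2 - exp(-3*a)


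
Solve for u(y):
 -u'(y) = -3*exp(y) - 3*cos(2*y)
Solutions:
 u(y) = C1 + 3*exp(y) + 3*sin(2*y)/2


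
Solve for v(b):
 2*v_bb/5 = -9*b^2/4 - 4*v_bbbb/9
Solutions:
 v(b) = C1 + C2*b + C3*sin(3*sqrt(10)*b/10) + C4*cos(3*sqrt(10)*b/10) - 15*b^4/32 + 25*b^2/4


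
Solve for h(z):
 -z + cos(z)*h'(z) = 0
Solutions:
 h(z) = C1 + Integral(z/cos(z), z)


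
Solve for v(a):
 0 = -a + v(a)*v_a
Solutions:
 v(a) = -sqrt(C1 + a^2)
 v(a) = sqrt(C1 + a^2)


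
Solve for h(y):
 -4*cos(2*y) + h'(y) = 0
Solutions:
 h(y) = C1 + 2*sin(2*y)


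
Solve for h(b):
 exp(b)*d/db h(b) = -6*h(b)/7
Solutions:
 h(b) = C1*exp(6*exp(-b)/7)


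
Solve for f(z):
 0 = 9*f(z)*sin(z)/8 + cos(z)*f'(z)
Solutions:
 f(z) = C1*cos(z)^(9/8)


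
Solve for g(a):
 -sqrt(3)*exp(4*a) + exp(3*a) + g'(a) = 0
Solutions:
 g(a) = C1 + sqrt(3)*exp(4*a)/4 - exp(3*a)/3


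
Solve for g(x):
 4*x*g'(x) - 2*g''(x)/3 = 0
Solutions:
 g(x) = C1 + C2*erfi(sqrt(3)*x)


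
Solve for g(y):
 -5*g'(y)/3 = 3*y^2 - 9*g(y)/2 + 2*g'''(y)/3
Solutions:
 g(y) = C1*exp(3^(1/3)*y*(-(243 + sqrt(62049))^(1/3) + 10*3^(1/3)/(243 + sqrt(62049))^(1/3))/12)*sin(3^(1/6)*y*(30/(243 + sqrt(62049))^(1/3) + 3^(2/3)*(243 + sqrt(62049))^(1/3))/12) + C2*exp(3^(1/3)*y*(-(243 + sqrt(62049))^(1/3) + 10*3^(1/3)/(243 + sqrt(62049))^(1/3))/12)*cos(3^(1/6)*y*(30/(243 + sqrt(62049))^(1/3) + 3^(2/3)*(243 + sqrt(62049))^(1/3))/12) + C3*exp(-3^(1/3)*y*(-(243 + sqrt(62049))^(1/3) + 10*3^(1/3)/(243 + sqrt(62049))^(1/3))/6) + 2*y^2/3 + 40*y/81 + 400/2187


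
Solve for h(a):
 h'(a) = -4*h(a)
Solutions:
 h(a) = C1*exp(-4*a)


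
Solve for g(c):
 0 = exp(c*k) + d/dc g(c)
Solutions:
 g(c) = C1 - exp(c*k)/k


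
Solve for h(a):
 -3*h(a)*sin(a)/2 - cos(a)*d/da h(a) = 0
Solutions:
 h(a) = C1*cos(a)^(3/2)


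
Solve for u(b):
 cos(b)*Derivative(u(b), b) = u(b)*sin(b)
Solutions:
 u(b) = C1/cos(b)


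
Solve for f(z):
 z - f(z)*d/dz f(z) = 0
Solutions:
 f(z) = -sqrt(C1 + z^2)
 f(z) = sqrt(C1 + z^2)


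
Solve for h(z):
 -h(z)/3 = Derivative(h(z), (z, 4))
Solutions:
 h(z) = (C1*sin(sqrt(2)*3^(3/4)*z/6) + C2*cos(sqrt(2)*3^(3/4)*z/6))*exp(-sqrt(2)*3^(3/4)*z/6) + (C3*sin(sqrt(2)*3^(3/4)*z/6) + C4*cos(sqrt(2)*3^(3/4)*z/6))*exp(sqrt(2)*3^(3/4)*z/6)


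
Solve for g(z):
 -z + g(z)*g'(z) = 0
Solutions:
 g(z) = -sqrt(C1 + z^2)
 g(z) = sqrt(C1 + z^2)


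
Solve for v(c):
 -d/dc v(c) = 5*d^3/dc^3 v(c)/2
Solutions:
 v(c) = C1 + C2*sin(sqrt(10)*c/5) + C3*cos(sqrt(10)*c/5)


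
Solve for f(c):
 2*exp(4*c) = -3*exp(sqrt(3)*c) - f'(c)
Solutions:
 f(c) = C1 - exp(4*c)/2 - sqrt(3)*exp(sqrt(3)*c)


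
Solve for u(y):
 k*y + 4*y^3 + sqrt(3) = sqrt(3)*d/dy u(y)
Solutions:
 u(y) = C1 + sqrt(3)*k*y^2/6 + sqrt(3)*y^4/3 + y


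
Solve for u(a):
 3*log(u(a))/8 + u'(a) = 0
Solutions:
 li(u(a)) = C1 - 3*a/8


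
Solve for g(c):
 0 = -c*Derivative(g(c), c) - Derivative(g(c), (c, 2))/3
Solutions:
 g(c) = C1 + C2*erf(sqrt(6)*c/2)


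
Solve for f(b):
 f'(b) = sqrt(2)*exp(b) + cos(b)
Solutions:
 f(b) = C1 + sqrt(2)*exp(b) + sin(b)


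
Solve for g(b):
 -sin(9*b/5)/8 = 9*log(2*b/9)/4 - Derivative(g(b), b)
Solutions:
 g(b) = C1 + 9*b*log(b)/4 - 9*b*log(3)/2 - 9*b/4 + 9*b*log(2)/4 - 5*cos(9*b/5)/72


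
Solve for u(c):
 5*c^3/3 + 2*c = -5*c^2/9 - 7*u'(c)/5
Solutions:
 u(c) = C1 - 25*c^4/84 - 25*c^3/189 - 5*c^2/7


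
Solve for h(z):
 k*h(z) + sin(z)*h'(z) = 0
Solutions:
 h(z) = C1*exp(k*(-log(cos(z) - 1) + log(cos(z) + 1))/2)


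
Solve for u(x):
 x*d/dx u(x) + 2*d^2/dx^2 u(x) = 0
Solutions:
 u(x) = C1 + C2*erf(x/2)


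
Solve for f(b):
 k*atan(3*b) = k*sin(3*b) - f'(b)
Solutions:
 f(b) = C1 - k*(b*atan(3*b) - log(9*b^2 + 1)/6 + cos(3*b)/3)


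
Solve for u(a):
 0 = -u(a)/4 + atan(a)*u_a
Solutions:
 u(a) = C1*exp(Integral(1/atan(a), a)/4)


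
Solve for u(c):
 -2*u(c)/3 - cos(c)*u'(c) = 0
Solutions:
 u(c) = C1*(sin(c) - 1)^(1/3)/(sin(c) + 1)^(1/3)


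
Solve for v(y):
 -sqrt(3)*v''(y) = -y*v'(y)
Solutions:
 v(y) = C1 + C2*erfi(sqrt(2)*3^(3/4)*y/6)


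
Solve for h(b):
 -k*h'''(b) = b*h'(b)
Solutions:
 h(b) = C1 + Integral(C2*airyai(b*(-1/k)^(1/3)) + C3*airybi(b*(-1/k)^(1/3)), b)


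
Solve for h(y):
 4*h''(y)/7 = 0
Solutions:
 h(y) = C1 + C2*y


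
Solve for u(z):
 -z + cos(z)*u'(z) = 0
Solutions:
 u(z) = C1 + Integral(z/cos(z), z)


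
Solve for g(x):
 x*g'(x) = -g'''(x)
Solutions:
 g(x) = C1 + Integral(C2*airyai(-x) + C3*airybi(-x), x)


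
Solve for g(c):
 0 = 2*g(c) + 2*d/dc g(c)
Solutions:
 g(c) = C1*exp(-c)
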